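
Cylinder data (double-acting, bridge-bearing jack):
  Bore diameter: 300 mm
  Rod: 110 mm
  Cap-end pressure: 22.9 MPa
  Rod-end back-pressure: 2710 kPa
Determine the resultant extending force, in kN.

Cap-side area A_cap = π/4 × (300 mm)² = 70690 mm^2
Rod-side annular area A_ann = π/4 × (300² − 110²) = 61180 mm^2
Net thrust = P_cap·A_cap − P_rod·A_ann = 1619 kN − 165.8 kN

F ≈ 1450 kN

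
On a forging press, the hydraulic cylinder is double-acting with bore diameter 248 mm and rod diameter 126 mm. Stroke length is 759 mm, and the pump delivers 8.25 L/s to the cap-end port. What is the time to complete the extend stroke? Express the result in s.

Cap-side area A_cap = π/4 × (248 mm)² = 48310 mm^2
Swept volume V = A × L; t = V / Q = A·L / Q

t ≈ 4.44 s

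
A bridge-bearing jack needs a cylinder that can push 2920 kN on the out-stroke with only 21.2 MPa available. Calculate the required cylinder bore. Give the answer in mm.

D ≈ 419 mm

Extension force acts on the full piston face: F = P × (π/4)D².
D = √(4F / (πP)) = √(4 × 2920 kN / (π × 21.2 MPa))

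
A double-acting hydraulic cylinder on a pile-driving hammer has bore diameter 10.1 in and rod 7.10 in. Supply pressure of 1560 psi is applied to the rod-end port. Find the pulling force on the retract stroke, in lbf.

Rod-side annular area A_ann = π/4 × (10.1² − 7.10²) = 40.53 in^2
On retraction the pressure acts on the annular area (bore minus rod).
F = P × A_ann

F ≈ 63200 lbf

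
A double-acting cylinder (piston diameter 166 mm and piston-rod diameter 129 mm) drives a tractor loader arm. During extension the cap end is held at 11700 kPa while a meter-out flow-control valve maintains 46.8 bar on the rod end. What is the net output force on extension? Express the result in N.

F ≈ 2.13e5 N

Cap-side area A_cap = π/4 × (166 mm)² = 21640 mm^2
Rod-side annular area A_ann = π/4 × (166² − 129²) = 8573 mm^2
Net thrust = P_cap·A_cap − P_rod·A_ann = 2.532e5 N − 40120 N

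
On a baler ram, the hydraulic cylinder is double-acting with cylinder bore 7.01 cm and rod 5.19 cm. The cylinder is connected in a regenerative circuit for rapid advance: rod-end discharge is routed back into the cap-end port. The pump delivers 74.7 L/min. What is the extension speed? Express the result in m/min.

v ≈ 35.3 m/min

In regeneration the rod-end outflow joins the pump flow into the cap end, so the net volume the pump must supply per unit advance equals the rod cross-section area.
Rod cross-section A_rod = π/4 × (5.19 cm)² = 21.16 cm^2
v = Q_pump / A_rod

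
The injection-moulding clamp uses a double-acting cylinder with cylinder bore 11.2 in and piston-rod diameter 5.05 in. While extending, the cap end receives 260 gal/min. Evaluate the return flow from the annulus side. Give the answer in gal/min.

Cap-side area A_cap = π/4 × (11.2 in)² = 98.52 in^2
Rod-side annular area A_ann = π/4 × (11.2² − 5.05²) = 78.49 in^2
Piston speed v = Q_in/A_cap; rod-end outflow Q_out = v × A_ann = Q_in × A_ann/A_cap.

Q_out ≈ 207 gal/min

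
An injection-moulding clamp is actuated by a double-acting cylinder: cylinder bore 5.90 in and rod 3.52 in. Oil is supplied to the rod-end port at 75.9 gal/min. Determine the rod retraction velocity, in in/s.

Rod-side annular area A_ann = π/4 × (5.90² − 3.52²) = 17.61 in^2
Flow into the rod-end port fills the annular volume.
v = Q / A

v ≈ 16.6 in/s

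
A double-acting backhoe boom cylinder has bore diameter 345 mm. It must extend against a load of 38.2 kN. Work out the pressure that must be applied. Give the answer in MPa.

Cap-side area A_cap = π/4 × (345 mm)² = 93480 mm^2
P = F / A = 38.2 kN / A

P ≈ 0.409 MPa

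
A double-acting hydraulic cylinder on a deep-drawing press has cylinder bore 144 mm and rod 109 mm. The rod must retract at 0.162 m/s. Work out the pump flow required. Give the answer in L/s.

Q ≈ 1.13 L/s

Rod-side annular area A_ann = π/4 × (144² − 109²) = 6955 mm^2
Q = A × v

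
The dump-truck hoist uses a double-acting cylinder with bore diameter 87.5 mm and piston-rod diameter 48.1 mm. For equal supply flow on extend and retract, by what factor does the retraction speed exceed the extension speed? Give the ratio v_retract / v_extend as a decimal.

Cap-side area A_cap = π/4 × (87.5 mm)² = 6013 mm^2
Rod-side annular area A_ann = π/4 × (87.5² − 48.1²) = 4196 mm^2
For equal Q, v ∝ 1/A, so v_ret/v_ext = A_cap/A_ann.

v_ret/v_ext ≈ 1.43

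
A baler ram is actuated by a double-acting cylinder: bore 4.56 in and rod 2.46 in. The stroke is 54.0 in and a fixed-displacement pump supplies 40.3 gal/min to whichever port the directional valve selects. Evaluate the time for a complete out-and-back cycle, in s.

Cap-side area A_cap = π/4 × (4.56 in)² = 16.33 in^2
Rod-side annular area A_ann = π/4 × (4.56² − 2.46²) = 11.58 in^2
t_ext = A_cap·L/Q = 5.684 s
t_ret = A_ann·L/Q = 4.030 s
t_cycle = t_ext + t_ret

t ≈ 9.71 s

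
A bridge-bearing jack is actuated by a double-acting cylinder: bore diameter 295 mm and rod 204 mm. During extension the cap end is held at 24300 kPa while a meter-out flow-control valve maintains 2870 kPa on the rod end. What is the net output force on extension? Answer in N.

F ≈ 1.56e6 N

Cap-side area A_cap = π/4 × (295 mm)² = 68350 mm^2
Rod-side annular area A_ann = π/4 × (295² − 204²) = 35660 mm^2
Net thrust = P_cap·A_cap − P_rod·A_ann = 1.661e6 N − 1.024e5 N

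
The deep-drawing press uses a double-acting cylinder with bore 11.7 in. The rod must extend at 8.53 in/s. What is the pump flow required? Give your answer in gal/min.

Q ≈ 238 gal/min

Cap-side area A_cap = π/4 × (11.7 in)² = 107.5 in^2
Q = A × v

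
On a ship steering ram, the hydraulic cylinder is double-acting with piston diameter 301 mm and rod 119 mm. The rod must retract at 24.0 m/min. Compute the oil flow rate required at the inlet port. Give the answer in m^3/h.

Rod-side annular area A_ann = π/4 × (301² − 119²) = 60040 mm^2
Q = A × v

Q ≈ 86.5 m^3/h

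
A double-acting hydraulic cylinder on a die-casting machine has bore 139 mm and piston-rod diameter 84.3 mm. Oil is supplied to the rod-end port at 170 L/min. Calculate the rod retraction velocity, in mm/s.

v ≈ 295 mm/s

Rod-side annular area A_ann = π/4 × (139² − 84.3²) = 9593 mm^2
Flow into the rod-end port fills the annular volume.
v = Q / A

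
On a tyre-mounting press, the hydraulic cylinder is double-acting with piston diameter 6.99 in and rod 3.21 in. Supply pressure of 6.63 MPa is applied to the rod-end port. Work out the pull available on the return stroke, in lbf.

F ≈ 29100 lbf

Rod-side annular area A_ann = π/4 × (6.99² − 3.21²) = 30.28 in^2
On retraction the pressure acts on the annular area (bore minus rod).
F = P × A_ann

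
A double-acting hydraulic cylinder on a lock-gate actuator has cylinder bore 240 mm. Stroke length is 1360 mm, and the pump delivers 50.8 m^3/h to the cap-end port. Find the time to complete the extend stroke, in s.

Cap-side area A_cap = π/4 × (240 mm)² = 45240 mm^2
Swept volume V = A × L; t = V / Q = A·L / Q

t ≈ 4.36 s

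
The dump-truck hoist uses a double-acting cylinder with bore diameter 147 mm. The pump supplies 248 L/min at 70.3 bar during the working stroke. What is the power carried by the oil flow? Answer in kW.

W ≈ 29.1 kW

Hydraulic power = P × Q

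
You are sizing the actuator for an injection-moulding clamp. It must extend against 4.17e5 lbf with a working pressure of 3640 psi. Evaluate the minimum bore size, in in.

D ≈ 12.1 in

Extension force acts on the full piston face: F = P × (π/4)D².
D = √(4F / (πP)) = √(4 × 4.17e5 lbf / (π × 3640 psi))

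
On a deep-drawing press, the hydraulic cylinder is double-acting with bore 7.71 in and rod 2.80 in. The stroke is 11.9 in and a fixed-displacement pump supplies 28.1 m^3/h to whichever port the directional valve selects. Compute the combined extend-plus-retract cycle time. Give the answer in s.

t ≈ 2.18 s

Cap-side area A_cap = π/4 × (7.71 in)² = 46.69 in^2
Rod-side annular area A_ann = π/4 × (7.71² − 2.80²) = 40.53 in^2
t_ext = A_cap·L/Q = 1.166 s
t_ret = A_ann·L/Q = 1.013 s
t_cycle = t_ext + t_ret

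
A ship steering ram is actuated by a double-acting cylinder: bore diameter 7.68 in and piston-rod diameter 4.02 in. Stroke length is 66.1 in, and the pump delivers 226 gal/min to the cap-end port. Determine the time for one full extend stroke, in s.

t ≈ 3.52 s

Cap-side area A_cap = π/4 × (7.68 in)² = 46.32 in^2
Swept volume V = A × L; t = V / Q = A·L / Q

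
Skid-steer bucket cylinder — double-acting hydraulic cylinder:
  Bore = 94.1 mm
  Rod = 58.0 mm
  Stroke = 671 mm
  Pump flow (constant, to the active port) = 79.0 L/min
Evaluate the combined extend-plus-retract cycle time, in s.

t ≈ 5.74 s

Cap-side area A_cap = π/4 × (94.1 mm)² = 6955 mm^2
Rod-side annular area A_ann = π/4 × (94.1² − 58.0²) = 4312 mm^2
t_ext = A_cap·L/Q = 3.544 s
t_ret = A_ann·L/Q = 2.198 s
t_cycle = t_ext + t_ret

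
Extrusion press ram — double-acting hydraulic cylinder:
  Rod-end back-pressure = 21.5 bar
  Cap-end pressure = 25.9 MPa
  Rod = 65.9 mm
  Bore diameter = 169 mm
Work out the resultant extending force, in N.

F ≈ 5.40e5 N

Cap-side area A_cap = π/4 × (169 mm)² = 22430 mm^2
Rod-side annular area A_ann = π/4 × (169² − 65.9²) = 19020 mm^2
Net thrust = P_cap·A_cap − P_rod·A_ann = 5.810e5 N − 40890 N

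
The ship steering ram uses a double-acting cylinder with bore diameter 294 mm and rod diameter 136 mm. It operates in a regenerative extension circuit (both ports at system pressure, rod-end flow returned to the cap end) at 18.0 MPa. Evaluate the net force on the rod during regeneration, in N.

With equal pressure on both faces, forces on the annular region cancel; the net push is pressure × rod cross-section.
Rod cross-section A_rod = π/4 × (136 mm)² = 14530 mm^2
F = P × A_rod

F ≈ 2.61e5 N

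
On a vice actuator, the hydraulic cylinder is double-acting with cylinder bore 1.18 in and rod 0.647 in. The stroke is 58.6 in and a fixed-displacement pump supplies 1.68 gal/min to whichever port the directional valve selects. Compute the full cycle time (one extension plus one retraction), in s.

Cap-side area A_cap = π/4 × (1.18 in)² = 1.094 in^2
Rod-side annular area A_ann = π/4 × (1.18² − 0.647²) = 0.7648 in^2
t_ext = A_cap·L/Q = 9.908 s
t_ret = A_ann·L/Q = 6.929 s
t_cycle = t_ext + t_ret

t ≈ 16.8 s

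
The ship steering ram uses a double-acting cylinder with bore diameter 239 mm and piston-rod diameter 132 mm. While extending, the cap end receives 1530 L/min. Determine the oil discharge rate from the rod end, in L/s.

Cap-side area A_cap = π/4 × (239 mm)² = 44860 mm^2
Rod-side annular area A_ann = π/4 × (239² − 132²) = 31180 mm^2
Piston speed v = Q_in/A_cap; rod-end outflow Q_out = v × A_ann = Q_in × A_ann/A_cap.

Q_out ≈ 17.7 L/s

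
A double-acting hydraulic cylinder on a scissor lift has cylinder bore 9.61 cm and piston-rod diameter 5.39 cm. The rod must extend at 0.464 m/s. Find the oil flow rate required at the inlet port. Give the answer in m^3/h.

Cap-side area A_cap = π/4 × (9.61 cm)² = 72.53 cm^2
Q = A × v

Q ≈ 12.1 m^3/h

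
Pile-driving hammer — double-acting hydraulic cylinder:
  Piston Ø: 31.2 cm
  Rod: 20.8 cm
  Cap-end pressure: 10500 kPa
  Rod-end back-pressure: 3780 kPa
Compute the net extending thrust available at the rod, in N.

F ≈ 6.42e5 N

Cap-side area A_cap = π/4 × (31.2 cm)² = 764.5 cm^2
Rod-side annular area A_ann = π/4 × (31.2² − 20.8²) = 424.7 cm^2
Net thrust = P_cap·A_cap − P_rod·A_ann = 8.028e5 N − 1.606e5 N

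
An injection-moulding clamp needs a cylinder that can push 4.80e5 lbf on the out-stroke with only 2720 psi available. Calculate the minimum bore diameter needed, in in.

D ≈ 15.0 in

Extension force acts on the full piston face: F = P × (π/4)D².
D = √(4F / (πP)) = √(4 × 4.80e5 lbf / (π × 2720 psi))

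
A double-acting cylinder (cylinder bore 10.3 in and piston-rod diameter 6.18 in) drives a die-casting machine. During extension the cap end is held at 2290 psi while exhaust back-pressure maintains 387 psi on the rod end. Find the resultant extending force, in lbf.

F ≈ 1.70e5 lbf

Cap-side area A_cap = π/4 × (10.3 in)² = 83.32 in^2
Rod-side annular area A_ann = π/4 × (10.3² − 6.18²) = 53.33 in^2
Net thrust = P_cap·A_cap − P_rod·A_ann = 1.908e5 lbf − 20640 lbf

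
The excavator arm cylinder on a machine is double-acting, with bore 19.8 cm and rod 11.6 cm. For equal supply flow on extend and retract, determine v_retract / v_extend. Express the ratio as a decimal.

Cap-side area A_cap = π/4 × (19.8 cm)² = 307.9 cm^2
Rod-side annular area A_ann = π/4 × (19.8² − 11.6²) = 202.2 cm^2
For equal Q, v ∝ 1/A, so v_ret/v_ext = A_cap/A_ann.

v_ret/v_ext ≈ 1.52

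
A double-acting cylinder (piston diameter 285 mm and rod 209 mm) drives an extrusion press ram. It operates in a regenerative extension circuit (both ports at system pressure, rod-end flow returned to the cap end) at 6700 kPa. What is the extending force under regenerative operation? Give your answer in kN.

With equal pressure on both faces, forces on the annular region cancel; the net push is pressure × rod cross-section.
Rod cross-section A_rod = π/4 × (209 mm)² = 34310 mm^2
F = P × A_rod

F ≈ 230 kN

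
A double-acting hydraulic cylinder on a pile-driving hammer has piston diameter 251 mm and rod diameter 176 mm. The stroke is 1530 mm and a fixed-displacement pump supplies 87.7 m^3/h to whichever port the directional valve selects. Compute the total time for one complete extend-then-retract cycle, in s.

Cap-side area A_cap = π/4 × (251 mm)² = 49480 mm^2
Rod-side annular area A_ann = π/4 × (251² − 176²) = 25150 mm^2
t_ext = A_cap·L/Q = 3.108 s
t_ret = A_ann·L/Q = 1.580 s
t_cycle = t_ext + t_ret

t ≈ 4.69 s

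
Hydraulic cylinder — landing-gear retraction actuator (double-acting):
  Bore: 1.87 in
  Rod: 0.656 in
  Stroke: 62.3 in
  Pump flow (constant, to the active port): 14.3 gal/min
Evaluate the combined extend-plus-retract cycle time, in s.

t ≈ 5.83 s

Cap-side area A_cap = π/4 × (1.87 in)² = 2.746 in^2
Rod-side annular area A_ann = π/4 × (1.87² − 0.656²) = 2.408 in^2
t_ext = A_cap·L/Q = 3.108 s
t_ret = A_ann·L/Q = 2.725 s
t_cycle = t_ext + t_ret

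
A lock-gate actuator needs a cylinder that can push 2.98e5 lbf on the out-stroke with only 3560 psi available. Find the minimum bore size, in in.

D ≈ 10.3 in

Extension force acts on the full piston face: F = P × (π/4)D².
D = √(4F / (πP)) = √(4 × 2.98e5 lbf / (π × 3560 psi))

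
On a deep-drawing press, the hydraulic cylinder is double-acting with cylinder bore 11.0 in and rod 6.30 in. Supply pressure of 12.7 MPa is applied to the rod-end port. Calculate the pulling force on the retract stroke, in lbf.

Rod-side annular area A_ann = π/4 × (11.0² − 6.30²) = 63.86 in^2
On retraction the pressure acts on the annular area (bore minus rod).
F = P × A_ann

F ≈ 1.18e5 lbf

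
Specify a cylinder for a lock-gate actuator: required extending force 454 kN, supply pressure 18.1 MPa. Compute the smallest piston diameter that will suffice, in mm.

D ≈ 179 mm

Extension force acts on the full piston face: F = P × (π/4)D².
D = √(4F / (πP)) = √(4 × 454 kN / (π × 18.1 MPa))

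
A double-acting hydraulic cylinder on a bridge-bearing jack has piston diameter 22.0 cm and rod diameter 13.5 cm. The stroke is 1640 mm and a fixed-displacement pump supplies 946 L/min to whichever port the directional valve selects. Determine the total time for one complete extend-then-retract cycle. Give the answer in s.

t ≈ 6.42 s

Cap-side area A_cap = π/4 × (22.0 cm)² = 380.1 cm^2
Rod-side annular area A_ann = π/4 × (22.0² − 13.5²) = 237.0 cm^2
t_ext = A_cap·L/Q = 3.954 s
t_ret = A_ann·L/Q = 2.465 s
t_cycle = t_ext + t_ret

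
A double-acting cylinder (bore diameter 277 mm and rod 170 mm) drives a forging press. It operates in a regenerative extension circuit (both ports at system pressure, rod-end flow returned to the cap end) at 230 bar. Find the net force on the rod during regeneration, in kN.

With equal pressure on both faces, forces on the annular region cancel; the net push is pressure × rod cross-section.
Rod cross-section A_rod = π/4 × (170 mm)² = 22700 mm^2
F = P × A_rod

F ≈ 522 kN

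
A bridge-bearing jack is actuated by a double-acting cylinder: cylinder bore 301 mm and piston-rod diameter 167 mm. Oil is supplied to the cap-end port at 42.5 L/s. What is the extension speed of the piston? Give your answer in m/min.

v ≈ 35.8 m/min

Cap-side area A_cap = π/4 × (301 mm)² = 71160 mm^2
v = Q / A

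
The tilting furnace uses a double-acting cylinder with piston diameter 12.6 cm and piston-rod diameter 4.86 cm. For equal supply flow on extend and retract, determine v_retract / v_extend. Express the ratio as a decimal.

Cap-side area A_cap = π/4 × (12.6 cm)² = 124.7 cm^2
Rod-side annular area A_ann = π/4 × (12.6² − 4.86²) = 106.1 cm^2
For equal Q, v ∝ 1/A, so v_ret/v_ext = A_cap/A_ann.

v_ret/v_ext ≈ 1.17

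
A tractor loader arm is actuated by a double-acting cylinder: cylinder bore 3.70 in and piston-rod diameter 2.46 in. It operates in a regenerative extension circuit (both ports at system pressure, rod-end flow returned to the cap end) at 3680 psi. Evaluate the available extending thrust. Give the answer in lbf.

F ≈ 17500 lbf

With equal pressure on both faces, forces on the annular region cancel; the net push is pressure × rod cross-section.
Rod cross-section A_rod = π/4 × (2.46 in)² = 4.753 in^2
F = P × A_rod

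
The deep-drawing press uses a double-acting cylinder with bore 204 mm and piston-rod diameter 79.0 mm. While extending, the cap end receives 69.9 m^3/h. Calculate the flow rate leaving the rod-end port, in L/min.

Cap-side area A_cap = π/4 × (204 mm)² = 32690 mm^2
Rod-side annular area A_ann = π/4 × (204² − 79.0²) = 27780 mm^2
Piston speed v = Q_in/A_cap; rod-end outflow Q_out = v × A_ann = Q_in × A_ann/A_cap.

Q_out ≈ 990 L/min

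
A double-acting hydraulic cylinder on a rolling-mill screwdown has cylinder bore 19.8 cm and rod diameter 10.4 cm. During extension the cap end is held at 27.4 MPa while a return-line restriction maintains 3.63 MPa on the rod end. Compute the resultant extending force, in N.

F ≈ 7.63e5 N

Cap-side area A_cap = π/4 × (19.8 cm)² = 307.9 cm^2
Rod-side annular area A_ann = π/4 × (19.8² − 10.4²) = 223.0 cm^2
Net thrust = P_cap·A_cap − P_rod·A_ann = 8.437e5 N − 80930 N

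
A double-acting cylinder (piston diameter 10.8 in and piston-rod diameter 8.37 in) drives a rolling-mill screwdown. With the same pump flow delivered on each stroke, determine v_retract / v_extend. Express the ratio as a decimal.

Cap-side area A_cap = π/4 × (10.8 in)² = 91.61 in^2
Rod-side annular area A_ann = π/4 × (10.8² − 8.37²) = 36.59 in^2
For equal Q, v ∝ 1/A, so v_ret/v_ext = A_cap/A_ann.

v_ret/v_ext ≈ 2.50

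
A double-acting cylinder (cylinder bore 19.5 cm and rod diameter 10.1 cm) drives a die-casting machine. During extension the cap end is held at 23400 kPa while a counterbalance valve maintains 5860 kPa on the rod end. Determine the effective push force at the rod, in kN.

F ≈ 571 kN

Cap-side area A_cap = π/4 × (19.5 cm)² = 298.6 cm^2
Rod-side annular area A_ann = π/4 × (19.5² − 10.1²) = 218.5 cm^2
Net thrust = P_cap·A_cap − P_rod·A_ann = 698.8 kN − 128.1 kN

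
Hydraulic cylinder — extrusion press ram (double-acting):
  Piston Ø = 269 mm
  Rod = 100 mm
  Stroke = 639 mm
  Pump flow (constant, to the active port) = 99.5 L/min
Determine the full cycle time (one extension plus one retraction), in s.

t ≈ 40.8 s

Cap-side area A_cap = π/4 × (269 mm)² = 56830 mm^2
Rod-side annular area A_ann = π/4 × (269² − 100²) = 48980 mm^2
t_ext = A_cap·L/Q = 21.90 s
t_ret = A_ann·L/Q = 18.87 s
t_cycle = t_ext + t_ret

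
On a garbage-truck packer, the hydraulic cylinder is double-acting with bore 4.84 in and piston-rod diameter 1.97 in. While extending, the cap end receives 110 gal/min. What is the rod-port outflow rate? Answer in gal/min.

Cap-side area A_cap = π/4 × (4.84 in)² = 18.40 in^2
Rod-side annular area A_ann = π/4 × (4.84² − 1.97²) = 15.35 in^2
Piston speed v = Q_in/A_cap; rod-end outflow Q_out = v × A_ann = Q_in × A_ann/A_cap.

Q_out ≈ 91.8 gal/min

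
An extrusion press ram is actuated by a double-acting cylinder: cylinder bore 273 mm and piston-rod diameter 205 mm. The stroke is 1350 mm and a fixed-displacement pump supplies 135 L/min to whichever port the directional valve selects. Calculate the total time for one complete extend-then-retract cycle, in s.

t ≈ 50.4 s

Cap-side area A_cap = π/4 × (273 mm)² = 58530 mm^2
Rod-side annular area A_ann = π/4 × (273² − 205²) = 25530 mm^2
t_ext = A_cap·L/Q = 35.12 s
t_ret = A_ann·L/Q = 15.32 s
t_cycle = t_ext + t_ret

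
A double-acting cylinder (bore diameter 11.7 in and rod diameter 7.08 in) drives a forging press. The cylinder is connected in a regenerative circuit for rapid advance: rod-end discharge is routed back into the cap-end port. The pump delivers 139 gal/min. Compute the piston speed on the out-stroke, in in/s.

v ≈ 13.6 in/s

In regeneration the rod-end outflow joins the pump flow into the cap end, so the net volume the pump must supply per unit advance equals the rod cross-section area.
Rod cross-section A_rod = π/4 × (7.08 in)² = 39.37 in^2
v = Q_pump / A_rod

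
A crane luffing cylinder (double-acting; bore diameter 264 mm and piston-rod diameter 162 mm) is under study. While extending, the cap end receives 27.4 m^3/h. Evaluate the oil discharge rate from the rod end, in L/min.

Cap-side area A_cap = π/4 × (264 mm)² = 54740 mm^2
Rod-side annular area A_ann = π/4 × (264² − 162²) = 34130 mm^2
Piston speed v = Q_in/A_cap; rod-end outflow Q_out = v × A_ann = Q_in × A_ann/A_cap.

Q_out ≈ 285 L/min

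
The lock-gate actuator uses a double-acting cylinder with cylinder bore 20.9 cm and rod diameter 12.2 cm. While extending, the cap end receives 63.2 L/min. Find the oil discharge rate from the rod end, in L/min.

Q_out ≈ 41.7 L/min

Cap-side area A_cap = π/4 × (20.9 cm)² = 343.1 cm^2
Rod-side annular area A_ann = π/4 × (20.9² − 12.2²) = 226.2 cm^2
Piston speed v = Q_in/A_cap; rod-end outflow Q_out = v × A_ann = Q_in × A_ann/A_cap.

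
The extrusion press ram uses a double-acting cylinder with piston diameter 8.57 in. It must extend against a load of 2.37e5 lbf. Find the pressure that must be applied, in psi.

Cap-side area A_cap = π/4 × (8.57 in)² = 57.68 in^2
P = F / A = 2.37e5 lbf / A

P ≈ 4110 psi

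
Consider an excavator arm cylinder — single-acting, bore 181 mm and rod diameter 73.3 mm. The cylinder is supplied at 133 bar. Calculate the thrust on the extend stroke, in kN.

Cap-side area A_cap = π/4 × (181 mm)² = 25730 mm^2
F = P × A_cap = 133 bar × A_cap

F ≈ 342 kN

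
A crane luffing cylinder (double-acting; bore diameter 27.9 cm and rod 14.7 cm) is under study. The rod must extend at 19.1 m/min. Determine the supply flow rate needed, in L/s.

Cap-side area A_cap = π/4 × (27.9 cm)² = 611.4 cm^2
Q = A × v

Q ≈ 19.5 L/s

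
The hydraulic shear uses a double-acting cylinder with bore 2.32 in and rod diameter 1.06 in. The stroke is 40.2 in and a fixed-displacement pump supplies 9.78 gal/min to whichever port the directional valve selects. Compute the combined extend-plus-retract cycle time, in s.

t ≈ 8.08 s

Cap-side area A_cap = π/4 × (2.32 in)² = 4.227 in^2
Rod-side annular area A_ann = π/4 × (2.32² − 1.06²) = 3.345 in^2
t_ext = A_cap·L/Q = 4.513 s
t_ret = A_ann·L/Q = 3.571 s
t_cycle = t_ext + t_ret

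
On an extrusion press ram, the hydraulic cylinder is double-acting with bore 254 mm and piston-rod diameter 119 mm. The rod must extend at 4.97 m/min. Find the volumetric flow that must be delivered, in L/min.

Q ≈ 252 L/min

Cap-side area A_cap = π/4 × (254 mm)² = 50670 mm^2
Q = A × v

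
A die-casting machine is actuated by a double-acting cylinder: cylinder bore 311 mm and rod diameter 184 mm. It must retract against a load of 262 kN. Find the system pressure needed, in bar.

P ≈ 53.1 bar

Rod-side annular area A_ann = π/4 × (311² − 184²) = 49370 mm^2
Retraction: pressure acts on the annular area.
P = F / A = 262 kN / A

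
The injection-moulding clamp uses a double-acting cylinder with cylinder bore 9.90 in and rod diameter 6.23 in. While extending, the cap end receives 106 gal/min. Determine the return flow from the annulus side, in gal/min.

Q_out ≈ 64.0 gal/min

Cap-side area A_cap = π/4 × (9.90 in)² = 76.98 in^2
Rod-side annular area A_ann = π/4 × (9.90² − 6.23²) = 46.49 in^2
Piston speed v = Q_in/A_cap; rod-end outflow Q_out = v × A_ann = Q_in × A_ann/A_cap.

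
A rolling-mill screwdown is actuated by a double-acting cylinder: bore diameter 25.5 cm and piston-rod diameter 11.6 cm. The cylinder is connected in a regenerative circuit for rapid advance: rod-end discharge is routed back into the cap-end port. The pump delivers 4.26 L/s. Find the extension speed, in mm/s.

In regeneration the rod-end outflow joins the pump flow into the cap end, so the net volume the pump must supply per unit advance equals the rod cross-section area.
Rod cross-section A_rod = π/4 × (11.6 cm)² = 105.7 cm^2
v = Q_pump / A_rod

v ≈ 403 mm/s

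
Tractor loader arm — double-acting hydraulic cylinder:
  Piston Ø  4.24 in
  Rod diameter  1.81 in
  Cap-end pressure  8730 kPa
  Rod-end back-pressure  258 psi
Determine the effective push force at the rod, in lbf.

F ≈ 14900 lbf

Cap-side area A_cap = π/4 × (4.24 in)² = 14.12 in^2
Rod-side annular area A_ann = π/4 × (4.24² − 1.81²) = 11.55 in^2
Net thrust = P_cap·A_cap − P_rod·A_ann = 17880 lbf − 2979 lbf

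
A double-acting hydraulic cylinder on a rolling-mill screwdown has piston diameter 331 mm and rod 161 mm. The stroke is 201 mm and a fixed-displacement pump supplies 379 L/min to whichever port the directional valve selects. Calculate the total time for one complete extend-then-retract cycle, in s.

t ≈ 4.83 s

Cap-side area A_cap = π/4 × (331 mm)² = 86050 mm^2
Rod-side annular area A_ann = π/4 × (331² − 161²) = 65690 mm^2
t_ext = A_cap·L/Q = 2.738 s
t_ret = A_ann·L/Q = 2.090 s
t_cycle = t_ext + t_ret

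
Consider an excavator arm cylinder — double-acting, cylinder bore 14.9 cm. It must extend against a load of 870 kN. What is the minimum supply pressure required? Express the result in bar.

P ≈ 499 bar

Cap-side area A_cap = π/4 × (14.9 cm)² = 174.4 cm^2
P = F / A = 870 kN / A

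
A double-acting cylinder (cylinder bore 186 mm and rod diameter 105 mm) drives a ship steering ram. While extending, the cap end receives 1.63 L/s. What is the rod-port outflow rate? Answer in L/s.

Cap-side area A_cap = π/4 × (186 mm)² = 27170 mm^2
Rod-side annular area A_ann = π/4 × (186² − 105²) = 18510 mm^2
Piston speed v = Q_in/A_cap; rod-end outflow Q_out = v × A_ann = Q_in × A_ann/A_cap.

Q_out ≈ 1.11 L/s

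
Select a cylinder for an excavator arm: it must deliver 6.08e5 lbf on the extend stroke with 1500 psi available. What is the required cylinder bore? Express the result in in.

Extension force acts on the full piston face: F = P × (π/4)D².
D = √(4F / (πP)) = √(4 × 6.08e5 lbf / (π × 1500 psi))

D ≈ 22.7 in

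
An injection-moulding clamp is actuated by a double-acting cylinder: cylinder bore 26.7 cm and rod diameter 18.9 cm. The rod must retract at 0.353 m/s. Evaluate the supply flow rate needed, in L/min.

Q ≈ 592 L/min

Rod-side annular area A_ann = π/4 × (26.7² − 18.9²) = 279.4 cm^2
Q = A × v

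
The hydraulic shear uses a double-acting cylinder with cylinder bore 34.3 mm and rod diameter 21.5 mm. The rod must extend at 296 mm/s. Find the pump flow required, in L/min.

Cap-side area A_cap = π/4 × (34.3 mm)² = 924.0 mm^2
Q = A × v

Q ≈ 16.4 L/min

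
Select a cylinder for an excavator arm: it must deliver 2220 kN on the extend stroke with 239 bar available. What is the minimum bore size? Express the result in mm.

Extension force acts on the full piston face: F = P × (π/4)D².
D = √(4F / (πP)) = √(4 × 2220 kN / (π × 239 bar))

D ≈ 344 mm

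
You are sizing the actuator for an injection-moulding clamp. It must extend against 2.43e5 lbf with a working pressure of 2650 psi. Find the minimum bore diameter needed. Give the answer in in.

Extension force acts on the full piston face: F = P × (π/4)D².
D = √(4F / (πP)) = √(4 × 2.43e5 lbf / (π × 2650 psi))

D ≈ 10.8 in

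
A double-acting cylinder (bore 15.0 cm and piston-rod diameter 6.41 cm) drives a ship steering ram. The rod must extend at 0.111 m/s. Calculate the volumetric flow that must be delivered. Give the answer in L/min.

Cap-side area A_cap = π/4 × (15.0 cm)² = 176.7 cm^2
Q = A × v

Q ≈ 118 L/min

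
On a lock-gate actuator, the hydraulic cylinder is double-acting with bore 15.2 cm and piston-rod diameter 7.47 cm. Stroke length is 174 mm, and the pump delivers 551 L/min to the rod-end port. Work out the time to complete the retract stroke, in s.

t ≈ 0.261 s

Rod-side annular area A_ann = π/4 × (15.2² − 7.47²) = 137.6 cm^2
Swept volume V = A × L; t = V / Q = A·L / Q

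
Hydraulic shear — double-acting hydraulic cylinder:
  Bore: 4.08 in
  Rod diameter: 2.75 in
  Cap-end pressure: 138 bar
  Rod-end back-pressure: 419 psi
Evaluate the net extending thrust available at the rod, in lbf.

Cap-side area A_cap = π/4 × (4.08 in)² = 13.07 in^2
Rod-side annular area A_ann = π/4 × (4.08² − 2.75²) = 7.134 in^2
Net thrust = P_cap·A_cap − P_rod·A_ann = 26170 lbf − 2989 lbf

F ≈ 23200 lbf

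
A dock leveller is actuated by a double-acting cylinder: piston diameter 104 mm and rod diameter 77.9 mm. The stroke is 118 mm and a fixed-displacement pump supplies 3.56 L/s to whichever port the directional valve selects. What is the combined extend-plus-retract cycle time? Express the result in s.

t ≈ 0.405 s

Cap-side area A_cap = π/4 × (104 mm)² = 8495 mm^2
Rod-side annular area A_ann = π/4 × (104² − 77.9²) = 3729 mm^2
t_ext = A_cap·L/Q = 0.2816 s
t_ret = A_ann·L/Q = 0.1236 s
t_cycle = t_ext + t_ret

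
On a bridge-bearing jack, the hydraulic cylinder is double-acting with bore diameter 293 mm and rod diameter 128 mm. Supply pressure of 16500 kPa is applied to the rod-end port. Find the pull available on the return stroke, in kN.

Rod-side annular area A_ann = π/4 × (293² − 128²) = 54560 mm^2
On retraction the pressure acts on the annular area (bore minus rod).
F = P × A_ann

F ≈ 900 kN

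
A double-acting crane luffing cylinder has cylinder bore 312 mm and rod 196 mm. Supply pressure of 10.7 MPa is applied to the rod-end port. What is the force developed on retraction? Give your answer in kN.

Rod-side annular area A_ann = π/4 × (312² − 196²) = 46280 mm^2
On retraction the pressure acts on the annular area (bore minus rod).
F = P × A_ann

F ≈ 495 kN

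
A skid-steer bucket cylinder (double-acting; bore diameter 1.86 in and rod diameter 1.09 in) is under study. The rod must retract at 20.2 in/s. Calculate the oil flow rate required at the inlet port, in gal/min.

Rod-side annular area A_ann = π/4 × (1.86² − 1.09²) = 1.784 in^2
Q = A × v

Q ≈ 9.36 gal/min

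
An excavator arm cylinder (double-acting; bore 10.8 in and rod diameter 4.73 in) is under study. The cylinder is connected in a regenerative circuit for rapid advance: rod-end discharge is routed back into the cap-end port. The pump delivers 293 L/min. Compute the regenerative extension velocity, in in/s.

v ≈ 17.0 in/s

In regeneration the rod-end outflow joins the pump flow into the cap end, so the net volume the pump must supply per unit advance equals the rod cross-section area.
Rod cross-section A_rod = π/4 × (4.73 in)² = 17.57 in^2
v = Q_pump / A_rod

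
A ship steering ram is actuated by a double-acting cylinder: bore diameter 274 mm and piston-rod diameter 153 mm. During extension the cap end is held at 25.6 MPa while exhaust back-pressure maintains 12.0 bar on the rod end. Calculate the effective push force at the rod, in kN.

Cap-side area A_cap = π/4 × (274 mm)² = 58960 mm^2
Rod-side annular area A_ann = π/4 × (274² − 153²) = 40580 mm^2
Net thrust = P_cap·A_cap − P_rod·A_ann = 1509 kN − 48.70 kN

F ≈ 1460 kN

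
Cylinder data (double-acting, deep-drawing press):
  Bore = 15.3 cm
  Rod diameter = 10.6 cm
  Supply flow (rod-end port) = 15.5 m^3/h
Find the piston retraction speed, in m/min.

Rod-side annular area A_ann = π/4 × (15.3² − 10.6²) = 95.61 cm^2
Flow into the rod-end port fills the annular volume.
v = Q / A

v ≈ 27.0 m/min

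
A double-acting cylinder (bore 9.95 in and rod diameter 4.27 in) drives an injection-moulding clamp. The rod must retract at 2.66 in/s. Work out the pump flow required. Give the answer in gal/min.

Q ≈ 43.8 gal/min

Rod-side annular area A_ann = π/4 × (9.95² − 4.27²) = 63.44 in^2
Q = A × v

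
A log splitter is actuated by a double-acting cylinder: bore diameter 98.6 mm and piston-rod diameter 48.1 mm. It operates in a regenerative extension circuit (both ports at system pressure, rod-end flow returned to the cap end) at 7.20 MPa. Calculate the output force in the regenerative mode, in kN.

With equal pressure on both faces, forces on the annular region cancel; the net push is pressure × rod cross-section.
Rod cross-section A_rod = π/4 × (48.1 mm)² = 1817 mm^2
F = P × A_rod

F ≈ 13.1 kN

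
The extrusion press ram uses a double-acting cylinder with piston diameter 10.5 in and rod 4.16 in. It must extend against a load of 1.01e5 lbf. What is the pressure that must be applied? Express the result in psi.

P ≈ 1170 psi

Cap-side area A_cap = π/4 × (10.5 in)² = 86.59 in^2
P = F / A = 1.01e5 lbf / A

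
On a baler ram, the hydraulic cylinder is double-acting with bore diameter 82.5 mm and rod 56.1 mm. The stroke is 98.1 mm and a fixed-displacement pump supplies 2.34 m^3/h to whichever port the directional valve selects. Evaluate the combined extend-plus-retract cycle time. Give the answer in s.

t ≈ 1.24 s

Cap-side area A_cap = π/4 × (82.5 mm)² = 5346 mm^2
Rod-side annular area A_ann = π/4 × (82.5² − 56.1²) = 2874 mm^2
t_ext = A_cap·L/Q = 0.8068 s
t_ret = A_ann·L/Q = 0.4337 s
t_cycle = t_ext + t_ret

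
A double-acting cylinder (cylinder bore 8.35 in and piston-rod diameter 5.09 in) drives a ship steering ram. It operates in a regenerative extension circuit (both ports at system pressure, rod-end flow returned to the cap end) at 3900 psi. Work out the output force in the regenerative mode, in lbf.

F ≈ 79400 lbf

With equal pressure on both faces, forces on the annular region cancel; the net push is pressure × rod cross-section.
Rod cross-section A_rod = π/4 × (5.09 in)² = 20.35 in^2
F = P × A_rod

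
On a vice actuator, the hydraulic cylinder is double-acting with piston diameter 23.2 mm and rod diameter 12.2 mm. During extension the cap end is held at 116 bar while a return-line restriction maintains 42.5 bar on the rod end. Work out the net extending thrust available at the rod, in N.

Cap-side area A_cap = π/4 × (23.2 mm)² = 422.7 mm^2
Rod-side annular area A_ann = π/4 × (23.2² − 12.2²) = 305.8 mm^2
Net thrust = P_cap·A_cap − P_rod·A_ann = 4904 N − 1300 N

F ≈ 3600 N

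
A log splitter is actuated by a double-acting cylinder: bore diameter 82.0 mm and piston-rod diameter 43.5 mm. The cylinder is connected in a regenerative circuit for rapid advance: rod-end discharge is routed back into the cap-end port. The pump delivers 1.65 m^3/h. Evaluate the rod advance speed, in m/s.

In regeneration the rod-end outflow joins the pump flow into the cap end, so the net volume the pump must supply per unit advance equals the rod cross-section area.
Rod cross-section A_rod = π/4 × (43.5 mm)² = 1486 mm^2
v = Q_pump / A_rod

v ≈ 0.308 m/s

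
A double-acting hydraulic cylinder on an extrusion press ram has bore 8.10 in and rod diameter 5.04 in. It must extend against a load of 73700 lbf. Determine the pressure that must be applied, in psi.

P ≈ 1430 psi

Cap-side area A_cap = π/4 × (8.10 in)² = 51.53 in^2
P = F / A = 73700 lbf / A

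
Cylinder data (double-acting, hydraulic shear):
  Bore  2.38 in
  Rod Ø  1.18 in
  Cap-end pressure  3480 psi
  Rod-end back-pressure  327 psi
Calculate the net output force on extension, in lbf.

F ≈ 14400 lbf

Cap-side area A_cap = π/4 × (2.38 in)² = 4.449 in^2
Rod-side annular area A_ann = π/4 × (2.38² − 1.18²) = 3.355 in^2
Net thrust = P_cap·A_cap − P_rod·A_ann = 15480 lbf − 1097 lbf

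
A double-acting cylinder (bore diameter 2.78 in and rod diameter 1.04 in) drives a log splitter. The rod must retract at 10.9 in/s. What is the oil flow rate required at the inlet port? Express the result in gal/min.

Rod-side annular area A_ann = π/4 × (2.78² − 1.04²) = 5.220 in^2
Q = A × v

Q ≈ 14.8 gal/min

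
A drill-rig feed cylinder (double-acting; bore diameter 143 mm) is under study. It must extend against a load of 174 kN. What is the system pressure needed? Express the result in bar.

Cap-side area A_cap = π/4 × (143 mm)² = 16060 mm^2
P = F / A = 174 kN / A

P ≈ 108 bar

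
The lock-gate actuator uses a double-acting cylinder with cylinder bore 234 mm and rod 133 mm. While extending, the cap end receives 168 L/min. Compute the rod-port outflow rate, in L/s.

Cap-side area A_cap = π/4 × (234 mm)² = 43010 mm^2
Rod-side annular area A_ann = π/4 × (234² − 133²) = 29110 mm^2
Piston speed v = Q_in/A_cap; rod-end outflow Q_out = v × A_ann = Q_in × A_ann/A_cap.

Q_out ≈ 1.90 L/s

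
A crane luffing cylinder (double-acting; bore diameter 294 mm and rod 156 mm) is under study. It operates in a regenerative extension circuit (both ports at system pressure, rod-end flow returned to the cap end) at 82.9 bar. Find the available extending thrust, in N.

F ≈ 1.58e5 N

With equal pressure on both faces, forces on the annular region cancel; the net push is pressure × rod cross-section.
Rod cross-section A_rod = π/4 × (156 mm)² = 19110 mm^2
F = P × A_rod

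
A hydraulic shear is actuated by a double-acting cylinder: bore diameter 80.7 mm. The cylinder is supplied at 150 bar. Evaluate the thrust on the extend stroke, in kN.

Cap-side area A_cap = π/4 × (80.7 mm)² = 5115 mm^2
F = P × A_cap = 150 bar × A_cap

F ≈ 76.7 kN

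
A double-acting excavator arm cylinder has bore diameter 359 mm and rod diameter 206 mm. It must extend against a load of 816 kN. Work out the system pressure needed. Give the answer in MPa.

P ≈ 8.06 MPa

Cap-side area A_cap = π/4 × (359 mm)² = 1.012e5 mm^2
P = F / A = 816 kN / A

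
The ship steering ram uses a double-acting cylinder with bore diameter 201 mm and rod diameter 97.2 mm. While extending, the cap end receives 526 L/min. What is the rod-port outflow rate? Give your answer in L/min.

Cap-side area A_cap = π/4 × (201 mm)² = 31730 mm^2
Rod-side annular area A_ann = π/4 × (201² − 97.2²) = 24310 mm^2
Piston speed v = Q_in/A_cap; rod-end outflow Q_out = v × A_ann = Q_in × A_ann/A_cap.

Q_out ≈ 403 L/min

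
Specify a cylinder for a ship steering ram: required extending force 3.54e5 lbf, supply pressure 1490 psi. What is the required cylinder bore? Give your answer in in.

D ≈ 17.4 in

Extension force acts on the full piston face: F = P × (π/4)D².
D = √(4F / (πP)) = √(4 × 3.54e5 lbf / (π × 1490 psi))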